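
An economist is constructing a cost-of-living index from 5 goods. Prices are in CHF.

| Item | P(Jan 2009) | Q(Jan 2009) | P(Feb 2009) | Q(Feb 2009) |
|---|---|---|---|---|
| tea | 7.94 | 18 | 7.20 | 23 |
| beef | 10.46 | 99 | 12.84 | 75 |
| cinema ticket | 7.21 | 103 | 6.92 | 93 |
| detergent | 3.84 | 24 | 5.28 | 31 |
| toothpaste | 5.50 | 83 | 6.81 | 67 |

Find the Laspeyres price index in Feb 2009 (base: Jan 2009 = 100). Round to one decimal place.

113.6

Laspeyres price index uses base-period quantities as weights.
ΣP(Feb 2009)·Q(Jan 2009) = 7.20×18 + 12.84×99 + 6.92×103 + 5.28×24 + 6.81×83 = 129.6 + 1271.16 + 712.76 + 126.72 + 565.23 = 2805.47
ΣP(Jan 2009)·Q(Jan 2009) = 7.94×18 + 10.46×99 + 7.21×103 + 3.84×24 + 5.50×83 = 142.92 + 1035.54 + 742.63 + 92.16 + 456.5 = 2469.75
Index = 2805.47 / 2469.75 × 100 = 113.5933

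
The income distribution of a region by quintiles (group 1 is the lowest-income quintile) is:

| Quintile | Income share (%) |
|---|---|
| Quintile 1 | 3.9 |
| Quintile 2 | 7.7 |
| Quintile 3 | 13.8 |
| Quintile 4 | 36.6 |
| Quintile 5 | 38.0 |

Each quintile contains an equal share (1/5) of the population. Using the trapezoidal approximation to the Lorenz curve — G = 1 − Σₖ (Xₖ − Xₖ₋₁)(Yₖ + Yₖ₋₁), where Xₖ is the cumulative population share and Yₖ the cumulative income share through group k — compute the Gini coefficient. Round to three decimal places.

Cumulative income shares Yₖ: 0.0390, 0.1160, 0.2540, 0.6200, 1.0000
Σ (Xₖ−Xₖ₋₁)(Yₖ+Yₖ₋₁) = (1/5)(0.0390+0.0000) + (1/5)(0.1160+0.0390) + (1/5)(0.2540+0.1160) + (1/5)(0.6200+0.2540) + (1/5)(1.0000+0.6200)
  = 0.0078 + 0.0310 + 0.0740 + 0.1748 + 0.3240 = 0.6116
G = 1 − 0.6116 = 0.3884

0.388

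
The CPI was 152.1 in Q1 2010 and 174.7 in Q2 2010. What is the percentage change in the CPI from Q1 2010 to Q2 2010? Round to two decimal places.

14.86%

Change = (174.7 − 152.1) / 152.1 × 100
       = 22.6 / 152.1 × 100 = 14.8586%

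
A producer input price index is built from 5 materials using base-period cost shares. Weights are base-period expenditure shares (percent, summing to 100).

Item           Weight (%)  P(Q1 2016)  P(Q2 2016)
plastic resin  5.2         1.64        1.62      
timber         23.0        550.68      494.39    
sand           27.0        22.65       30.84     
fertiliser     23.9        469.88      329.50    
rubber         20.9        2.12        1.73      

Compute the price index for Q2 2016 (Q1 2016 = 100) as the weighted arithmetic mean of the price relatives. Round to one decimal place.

96.4

plastic resin: 5.2 × (1.62/1.64) = 5.2 × 0.987805 = 5.1366
timber: 23.0 × (494.39/550.68) = 23.0 × 0.897781 = 20.6490
sand: 27.0 × (30.84/22.65) = 27.0 × 1.361589 = 36.7629
fertiliser: 23.9 × (329.50/469.88) = 23.9 × 0.701243 = 16.7597
rubber: 20.9 × (1.73/2.12) = 20.9 × 0.816038 = 17.0552
Index = Σ wᵢ·(p₁ᵢ/p₀ᵢ) = 5.1366 + 20.6490 + 36.7629 + 16.7597 + 17.0552 = 96.3634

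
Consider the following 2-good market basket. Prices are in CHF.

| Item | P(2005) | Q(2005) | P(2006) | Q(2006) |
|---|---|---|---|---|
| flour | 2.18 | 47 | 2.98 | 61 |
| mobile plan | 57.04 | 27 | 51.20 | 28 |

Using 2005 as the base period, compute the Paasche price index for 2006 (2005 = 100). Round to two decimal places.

Paasche price index uses current-period quantities as weights.
ΣP(2006)·Q(2006) = 2.98×61 + 51.20×28 = 181.78 + 1433.6 = 1615.38
ΣP(2005)·Q(2006) = 2.18×61 + 57.04×28 = 132.98 + 1597.12 = 1730.1
Index = 1615.38 / 1730.1 × 100 = 93.3692

93.37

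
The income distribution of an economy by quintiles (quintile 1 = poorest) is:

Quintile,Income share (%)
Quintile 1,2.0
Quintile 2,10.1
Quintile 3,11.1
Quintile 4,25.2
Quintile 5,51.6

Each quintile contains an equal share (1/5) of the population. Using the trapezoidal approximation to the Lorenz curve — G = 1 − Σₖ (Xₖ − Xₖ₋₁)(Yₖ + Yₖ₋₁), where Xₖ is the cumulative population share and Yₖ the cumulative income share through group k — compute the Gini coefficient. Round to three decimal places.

Cumulative income shares Yₖ: 0.0200, 0.1210, 0.2320, 0.4840, 1.0000
Σ (Xₖ−Xₖ₋₁)(Yₖ+Yₖ₋₁) = (1/5)(0.0200+0.0000) + (1/5)(0.1210+0.0200) + (1/5)(0.2320+0.1210) + (1/5)(0.4840+0.2320) + (1/5)(1.0000+0.4840)
  = 0.0040 + 0.0282 + 0.0706 + 0.1432 + 0.2968 = 0.5428
G = 1 − 0.5428 = 0.4572

0.457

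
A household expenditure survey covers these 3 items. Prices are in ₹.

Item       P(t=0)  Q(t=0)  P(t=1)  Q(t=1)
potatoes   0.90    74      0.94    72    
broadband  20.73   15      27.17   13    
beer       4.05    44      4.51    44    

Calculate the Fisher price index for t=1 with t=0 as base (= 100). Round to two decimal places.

121.20

Laspeyres component (base-period weights):
ΣP(t=1)Q(t=0) = 0.94×74 + 27.17×15 + 4.51×44 = 69.56 + 407.55 + 198.44 = 675.55
ΣP(t=0)Q(t=0) = 0.90×74 + 20.73×15 + 4.05×44 = 66.6 + 310.95 + 178.2 = 555.75
L = 675.55 / 555.75 × 100 = 121.5565
Paasche component (current-period weights):
ΣP(t=1)Q(t=1) = 0.94×72 + 27.17×13 + 4.51×44 = 67.68 + 353.21 + 198.44 = 619.33
ΣP(t=0)Q(t=1) = 0.90×72 + 20.73×13 + 4.05×44 = 64.8 + 269.49 + 178.2 = 512.49
P = 619.33 / 512.49 × 100 = 120.8472
Fisher = √(L × P) = √(121.5565 × 120.8472) = 121.2013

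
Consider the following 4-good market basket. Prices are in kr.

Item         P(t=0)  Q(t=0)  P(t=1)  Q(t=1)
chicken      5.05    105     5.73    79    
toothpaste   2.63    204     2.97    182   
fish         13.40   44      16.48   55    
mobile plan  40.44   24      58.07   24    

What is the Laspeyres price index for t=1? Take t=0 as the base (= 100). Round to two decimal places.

126.62

Laspeyres price index uses base-period quantities as weights.
ΣP(t=1)·Q(t=0) = 5.73×105 + 2.97×204 + 16.48×44 + 58.07×24 = 601.65 + 605.88 + 725.12 + 1393.68 = 3326.33
ΣP(t=0)·Q(t=0) = 5.05×105 + 2.63×204 + 13.40×44 + 40.44×24 = 530.25 + 536.52 + 589.6 + 970.56 = 2626.93
Index = 3326.33 / 2626.93 × 100 = 126.6242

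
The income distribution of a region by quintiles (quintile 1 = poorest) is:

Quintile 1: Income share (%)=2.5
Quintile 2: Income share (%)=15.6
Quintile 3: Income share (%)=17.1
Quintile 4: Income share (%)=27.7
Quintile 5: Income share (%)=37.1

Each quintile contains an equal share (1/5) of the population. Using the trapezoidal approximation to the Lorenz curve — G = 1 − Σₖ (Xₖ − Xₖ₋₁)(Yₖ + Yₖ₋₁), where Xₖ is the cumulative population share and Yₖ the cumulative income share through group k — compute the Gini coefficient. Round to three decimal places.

Cumulative income shares Yₖ: 0.0250, 0.1810, 0.3520, 0.6290, 1.0000
Σ (Xₖ−Xₖ₋₁)(Yₖ+Yₖ₋₁) = (1/5)(0.0250+0.0000) + (1/5)(0.1810+0.0250) + (1/5)(0.3520+0.1810) + (1/5)(0.6290+0.3520) + (1/5)(1.0000+0.6290)
  = 0.0050 + 0.0412 + 0.1066 + 0.1962 + 0.3258 = 0.6748
G = 1 − 0.6748 = 0.3252

0.325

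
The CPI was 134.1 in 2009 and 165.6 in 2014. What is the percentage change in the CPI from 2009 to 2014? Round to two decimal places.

23.49%

Change = (165.6 − 134.1) / 134.1 × 100
       = 31.5 / 134.1 × 100 = 23.4899%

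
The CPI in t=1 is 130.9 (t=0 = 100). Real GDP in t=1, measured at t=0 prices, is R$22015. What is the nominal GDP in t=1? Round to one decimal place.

Nominal = Real × (Index/100) = 22015 × (130.9/100)
        = 22015 × 1.309 = 28817.6350

28817.6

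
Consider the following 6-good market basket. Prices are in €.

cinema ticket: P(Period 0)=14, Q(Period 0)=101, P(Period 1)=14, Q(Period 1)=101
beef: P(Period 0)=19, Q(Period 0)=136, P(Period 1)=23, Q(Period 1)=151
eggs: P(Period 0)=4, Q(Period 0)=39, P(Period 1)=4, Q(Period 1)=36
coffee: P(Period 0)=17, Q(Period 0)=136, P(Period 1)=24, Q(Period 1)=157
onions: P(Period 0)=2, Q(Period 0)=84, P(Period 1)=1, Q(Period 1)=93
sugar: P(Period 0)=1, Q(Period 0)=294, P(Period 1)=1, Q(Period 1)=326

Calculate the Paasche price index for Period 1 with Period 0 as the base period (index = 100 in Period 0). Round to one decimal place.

Paasche price index uses current-period quantities as weights.
ΣP(Period 1)·Q(Period 1) = 14×101 + 23×151 + 4×36 + 24×157 + 1×93 + 1×326 = 1414 + 3473 + 144 + 3768 + 93 + 326 = 9218
ΣP(Period 0)·Q(Period 1) = 14×101 + 19×151 + 4×36 + 17×157 + 2×93 + 1×326 = 1414 + 2869 + 144 + 2669 + 186 + 326 = 7608
Index = 9218 / 7608 × 100 = 121.1619

121.2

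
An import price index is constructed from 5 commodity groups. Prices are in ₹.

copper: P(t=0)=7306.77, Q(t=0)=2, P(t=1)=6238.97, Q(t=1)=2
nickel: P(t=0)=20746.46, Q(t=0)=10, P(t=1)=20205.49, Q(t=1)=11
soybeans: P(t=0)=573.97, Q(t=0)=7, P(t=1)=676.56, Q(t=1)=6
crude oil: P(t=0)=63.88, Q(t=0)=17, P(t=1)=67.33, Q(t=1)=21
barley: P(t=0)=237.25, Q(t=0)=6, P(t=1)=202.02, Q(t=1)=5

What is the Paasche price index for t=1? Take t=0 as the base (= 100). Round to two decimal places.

Paasche price index uses current-period quantities as weights.
ΣP(t=1)·Q(t=1) = 6238.97×2 + 20205.49×11 + 676.56×6 + 67.33×21 + 202.02×5 = 12477.94 + 222260.39 + 4059.36 + 1413.93 + 1010.1 = 241221.72
ΣP(t=0)·Q(t=1) = 7306.77×2 + 20746.46×11 + 573.97×6 + 63.88×21 + 237.25×5 = 14613.54 + 228211.06 + 3443.82 + 1341.48 + 1186.25 = 248796.15
Index = 241221.72 / 248796.15 × 100 = 96.9556

96.96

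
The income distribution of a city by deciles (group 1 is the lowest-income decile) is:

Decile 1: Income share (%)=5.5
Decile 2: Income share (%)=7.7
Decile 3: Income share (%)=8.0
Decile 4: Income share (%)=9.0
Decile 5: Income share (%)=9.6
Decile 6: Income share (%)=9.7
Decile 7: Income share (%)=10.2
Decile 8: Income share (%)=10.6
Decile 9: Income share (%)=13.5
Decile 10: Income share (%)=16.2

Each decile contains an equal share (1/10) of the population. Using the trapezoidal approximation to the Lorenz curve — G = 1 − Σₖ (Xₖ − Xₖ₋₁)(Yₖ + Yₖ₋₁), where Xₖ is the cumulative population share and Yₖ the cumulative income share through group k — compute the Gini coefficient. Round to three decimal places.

Cumulative income shares Yₖ: 0.0550, 0.1320, 0.2120, 0.3020, 0.3980, 0.4950, 0.5970, 0.7030, 0.8380, 1.0000
Σ (Xₖ−Xₖ₋₁)(Yₖ+Yₖ₋₁) = (1/10)(0.0550+0.0000) + (1/10)(0.1320+0.0550) + (1/10)(0.2120+0.1320) + (1/10)(0.3020+0.2120) + (1/10)(0.3980+0.3020) + (1/10)(0.4950+0.3980) + (1/10)(0.5970+0.4950) + (1/10)(0.7030+0.5970) + (1/10)(0.8380+0.7030) + (1/10)(1.0000+0.8380)
  = 0.0055 + 0.0187 + 0.0344 + 0.0514 + 0.0700 + 0.0893 + 0.1092 + 0.1300 + 0.1541 + 0.1838 = 0.8464
G = 1 − 0.8464 = 0.1536

0.154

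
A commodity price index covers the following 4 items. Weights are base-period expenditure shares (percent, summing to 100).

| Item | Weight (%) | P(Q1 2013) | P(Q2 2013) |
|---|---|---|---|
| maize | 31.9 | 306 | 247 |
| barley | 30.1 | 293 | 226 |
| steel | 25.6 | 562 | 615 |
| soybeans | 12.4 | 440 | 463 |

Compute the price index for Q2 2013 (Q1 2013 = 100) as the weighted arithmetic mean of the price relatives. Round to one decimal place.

90.0

maize: 31.9 × (247/306) = 31.9 × 0.807190 = 25.7493
barley: 30.1 × (226/293) = 30.1 × 0.771331 = 23.2171
steel: 25.6 × (615/562) = 25.6 × 1.094306 = 28.0142
soybeans: 12.4 × (463/440) = 12.4 × 1.052273 = 13.0482
Index = Σ wᵢ·(p₁ᵢ/p₀ᵢ) = 25.7493 + 23.2171 + 28.0142 + 13.0482 = 90.0288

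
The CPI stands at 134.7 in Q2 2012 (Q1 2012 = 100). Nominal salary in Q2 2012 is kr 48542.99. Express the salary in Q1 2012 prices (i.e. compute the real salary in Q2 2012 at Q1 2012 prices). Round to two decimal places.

36037.85

Real = Nominal ÷ (Index/100) = 48542.99 ÷ (134.7/100)
     = 48542.99 ÷ 1.347 = 36037.8545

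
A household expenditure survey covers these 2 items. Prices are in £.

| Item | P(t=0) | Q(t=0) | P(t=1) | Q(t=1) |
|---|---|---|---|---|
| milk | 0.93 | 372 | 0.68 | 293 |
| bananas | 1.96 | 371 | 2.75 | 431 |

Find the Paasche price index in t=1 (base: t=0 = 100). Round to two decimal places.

123.92

Paasche price index uses current-period quantities as weights.
ΣP(t=1)·Q(t=1) = 0.68×293 + 2.75×431 = 199.24 + 1185.25 = 1384.49
ΣP(t=0)·Q(t=1) = 0.93×293 + 1.96×431 = 272.49 + 844.76 = 1117.25
Index = 1384.49 / 1117.25 × 100 = 123.9194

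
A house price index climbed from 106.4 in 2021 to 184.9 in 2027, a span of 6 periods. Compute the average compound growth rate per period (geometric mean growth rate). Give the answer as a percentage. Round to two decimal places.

9.65%

Growth factor = (184.9/106.4)^(1/6) = (1.737782)^(1/6) = 1.096476
Growth rate = 1.096476 − 1 = 0.096476 = 9.6476%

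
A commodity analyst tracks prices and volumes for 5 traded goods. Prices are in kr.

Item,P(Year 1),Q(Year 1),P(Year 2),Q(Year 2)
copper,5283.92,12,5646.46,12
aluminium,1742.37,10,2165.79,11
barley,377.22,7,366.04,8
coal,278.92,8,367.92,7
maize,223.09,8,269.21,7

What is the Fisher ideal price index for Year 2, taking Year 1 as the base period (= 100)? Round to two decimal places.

Laspeyres component (base-period weights):
ΣP(Year 2)Q(Year 1) = 5646.46×12 + 2165.79×10 + 366.04×7 + 367.92×8 + 269.21×8 = 67757.52 + 21657.9 + 2562.28 + 2943.36 + 2153.68 = 97074.74
ΣP(Year 1)Q(Year 1) = 5283.92×12 + 1742.37×10 + 377.22×7 + 278.92×8 + 223.09×8 = 63407.04 + 17423.7 + 2640.54 + 2231.36 + 1784.72 = 87487.36
L = 97074.74 / 87487.36 × 100 = 110.9586
Paasche component (current-period weights):
ΣP(Year 2)Q(Year 2) = 5646.46×12 + 2165.79×11 + 366.04×8 + 367.92×7 + 269.21×7 = 67757.52 + 23823.69 + 2928.32 + 2575.44 + 1884.47 = 98969.44
ΣP(Year 1)Q(Year 2) = 5283.92×12 + 1742.37×11 + 377.22×8 + 278.92×7 + 223.09×7 = 63407.04 + 19166.07 + 3017.76 + 1952.44 + 1561.63 = 89104.94
P = 98969.44 / 89104.94 × 100 = 111.0707
Fisher = √(L × P) = √(110.9586 × 111.0707) = 111.0146

111.01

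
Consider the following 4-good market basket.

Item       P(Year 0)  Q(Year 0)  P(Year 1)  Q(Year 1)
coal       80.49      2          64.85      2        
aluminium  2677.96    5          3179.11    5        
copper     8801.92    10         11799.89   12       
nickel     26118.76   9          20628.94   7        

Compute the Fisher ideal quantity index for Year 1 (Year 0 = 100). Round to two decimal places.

Laspeyres component (base-period weights):
ΣP(Year 0)Q(Year 1) = 80.49×2 + 2677.96×5 + 8801.92×12 + 26118.76×7 = 160.98 + 13389.8 + 105623.04 + 182831.32 = 302005.14
ΣP(Year 0)Q(Year 0) = 80.49×2 + 2677.96×5 + 8801.92×10 + 26118.76×9 = 160.98 + 13389.8 + 88019.2 + 235068.84 = 336638.82
L = 302005.14 / 336638.82 × 100 = 89.7119
Paasche component (current-period weights):
ΣP(Year 1)Q(Year 1) = 64.85×2 + 3179.11×5 + 11799.89×12 + 20628.94×7 = 129.7 + 15895.55 + 141598.68 + 144402.58 = 302026.51
ΣP(Year 1)Q(Year 0) = 64.85×2 + 3179.11×5 + 11799.89×10 + 20628.94×9 = 129.7 + 15895.55 + 117998.9 + 185660.46 = 319684.61
P = 302026.51 / 319684.61 × 100 = 94.4764
Fisher = √(L × P) = √(89.7119 × 94.4764) = 92.0633

92.06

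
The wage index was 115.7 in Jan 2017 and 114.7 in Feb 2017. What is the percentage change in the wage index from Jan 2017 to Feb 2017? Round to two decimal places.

Change = (114.7 − 115.7) / 115.7 × 100
       = -1.0 / 115.7 × 100 = -0.8643%

-0.86%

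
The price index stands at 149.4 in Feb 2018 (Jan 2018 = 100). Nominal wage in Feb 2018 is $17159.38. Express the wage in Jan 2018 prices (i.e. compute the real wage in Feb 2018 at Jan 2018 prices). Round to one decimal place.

Real = Nominal ÷ (Index/100) = 17159.38 ÷ (149.4/100)
     = 17159.38 ÷ 1.494 = 11485.5288

11485.5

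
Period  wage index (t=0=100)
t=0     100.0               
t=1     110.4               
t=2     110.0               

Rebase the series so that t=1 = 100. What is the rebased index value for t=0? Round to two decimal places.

90.58

Rebased(t=0) = 100.0 / 110.4 × 100 = 90.5797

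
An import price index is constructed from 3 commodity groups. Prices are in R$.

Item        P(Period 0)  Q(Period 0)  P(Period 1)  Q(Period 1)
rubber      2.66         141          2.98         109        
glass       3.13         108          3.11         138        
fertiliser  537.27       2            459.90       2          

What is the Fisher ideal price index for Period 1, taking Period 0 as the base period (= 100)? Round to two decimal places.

Laspeyres component (base-period weights):
ΣP(Period 1)Q(Period 0) = 2.98×141 + 3.11×108 + 459.90×2 = 420.18 + 335.88 + 919.8 = 1675.86
ΣP(Period 0)Q(Period 0) = 2.66×141 + 3.13×108 + 537.27×2 = 375.06 + 338.04 + 1074.54 = 1787.64
L = 1675.86 / 1787.64 × 100 = 93.7471
Paasche component (current-period weights):
ΣP(Period 1)Q(Period 1) = 2.98×109 + 3.11×138 + 459.90×2 = 324.82 + 429.18 + 919.8 = 1673.8
ΣP(Period 0)Q(Period 1) = 2.66×109 + 3.13×138 + 537.27×2 = 289.94 + 431.94 + 1074.54 = 1796.42
P = 1673.8 / 1796.42 × 100 = 93.1742
Fisher = √(L × P) = √(93.7471 × 93.1742) = 93.4602

93.46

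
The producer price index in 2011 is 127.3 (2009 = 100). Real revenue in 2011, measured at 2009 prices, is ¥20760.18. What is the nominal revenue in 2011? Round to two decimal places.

Nominal = Real × (Index/100) = 20760.18 × (127.3/100)
        = 20760.18 × 1.273 = 26427.7091

26427.71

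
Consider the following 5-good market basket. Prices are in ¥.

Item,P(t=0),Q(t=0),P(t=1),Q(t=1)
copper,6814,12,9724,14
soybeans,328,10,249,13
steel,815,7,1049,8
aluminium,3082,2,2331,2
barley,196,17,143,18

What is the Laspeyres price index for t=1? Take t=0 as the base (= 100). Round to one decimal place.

133.3

Laspeyres price index uses base-period quantities as weights.
ΣP(t=1)·Q(t=0) = 9724×12 + 249×10 + 1049×7 + 2331×2 + 143×17 = 116688 + 2490 + 7343 + 4662 + 2431 = 133614
ΣP(t=0)·Q(t=0) = 6814×12 + 328×10 + 815×7 + 3082×2 + 196×17 = 81768 + 3280 + 5705 + 6164 + 3332 = 100249
Index = 133614 / 100249 × 100 = 133.2821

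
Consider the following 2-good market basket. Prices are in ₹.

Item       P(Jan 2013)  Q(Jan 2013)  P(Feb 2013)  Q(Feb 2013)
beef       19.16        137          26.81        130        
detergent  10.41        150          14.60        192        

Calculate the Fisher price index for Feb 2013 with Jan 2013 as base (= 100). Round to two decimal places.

Laspeyres component (base-period weights):
ΣP(Feb 2013)Q(Jan 2013) = 26.81×137 + 14.60×150 = 3672.97 + 2190 = 5862.97
ΣP(Jan 2013)Q(Jan 2013) = 19.16×137 + 10.41×150 = 2624.92 + 1561.5 = 4186.42
L = 5862.97 / 4186.42 × 100 = 140.0473
Paasche component (current-period weights):
ΣP(Feb 2013)Q(Feb 2013) = 26.81×130 + 14.60×192 = 3485.3 + 2803.2 = 6288.5
ΣP(Jan 2013)Q(Feb 2013) = 19.16×130 + 10.41×192 = 2490.8 + 1998.72 = 4489.52
P = 6288.5 / 4489.52 × 100 = 140.0707
Fisher = √(L × P) = √(140.0473 × 140.0707) = 140.0590

140.06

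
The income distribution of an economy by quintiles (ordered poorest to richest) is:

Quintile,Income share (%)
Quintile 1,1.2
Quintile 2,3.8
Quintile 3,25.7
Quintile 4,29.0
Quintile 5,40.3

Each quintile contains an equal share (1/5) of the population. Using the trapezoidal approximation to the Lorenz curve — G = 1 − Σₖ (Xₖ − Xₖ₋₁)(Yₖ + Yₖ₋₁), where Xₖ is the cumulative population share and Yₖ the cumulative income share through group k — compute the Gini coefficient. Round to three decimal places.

Cumulative income shares Yₖ: 0.0120, 0.0500, 0.3070, 0.5970, 1.0000
Σ (Xₖ−Xₖ₋₁)(Yₖ+Yₖ₋₁) = (1/5)(0.0120+0.0000) + (1/5)(0.0500+0.0120) + (1/5)(0.3070+0.0500) + (1/5)(0.5970+0.3070) + (1/5)(1.0000+0.5970)
  = 0.0024 + 0.0124 + 0.0714 + 0.1808 + 0.3194 = 0.5864
G = 1 − 0.5864 = 0.4136

0.414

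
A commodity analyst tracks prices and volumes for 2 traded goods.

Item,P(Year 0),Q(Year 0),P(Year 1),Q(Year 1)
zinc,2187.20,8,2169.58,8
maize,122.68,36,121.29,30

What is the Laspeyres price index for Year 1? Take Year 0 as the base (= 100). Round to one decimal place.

Laspeyres price index uses base-period quantities as weights.
ΣP(Year 1)·Q(Year 0) = 2169.58×8 + 121.29×36 = 17356.64 + 4366.44 = 21723.08
ΣP(Year 0)·Q(Year 0) = 2187.20×8 + 122.68×36 = 17497.6 + 4416.48 = 21914.08
Index = 21723.08 / 21914.08 × 100 = 99.1284

99.1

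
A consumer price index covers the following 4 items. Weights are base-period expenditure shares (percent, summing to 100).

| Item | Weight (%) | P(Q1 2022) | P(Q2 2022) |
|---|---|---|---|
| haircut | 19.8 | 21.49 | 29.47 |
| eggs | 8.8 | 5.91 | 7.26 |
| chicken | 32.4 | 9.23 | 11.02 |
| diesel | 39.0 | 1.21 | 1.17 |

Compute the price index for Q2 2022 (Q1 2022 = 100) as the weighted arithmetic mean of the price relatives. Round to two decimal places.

114.36

haircut: 19.8 × (29.47/21.49) = 19.8 × 1.371336 = 27.1524
eggs: 8.8 × (7.26/5.91) = 8.8 × 1.228426 = 10.8102
chicken: 32.4 × (11.02/9.23) = 32.4 × 1.193933 = 38.6834
diesel: 39.0 × (1.17/1.21) = 39.0 × 0.966942 = 37.7107
Index = Σ wᵢ·(p₁ᵢ/p₀ᵢ) = 27.1524 + 10.8102 + 38.6834 + 37.7107 = 114.3568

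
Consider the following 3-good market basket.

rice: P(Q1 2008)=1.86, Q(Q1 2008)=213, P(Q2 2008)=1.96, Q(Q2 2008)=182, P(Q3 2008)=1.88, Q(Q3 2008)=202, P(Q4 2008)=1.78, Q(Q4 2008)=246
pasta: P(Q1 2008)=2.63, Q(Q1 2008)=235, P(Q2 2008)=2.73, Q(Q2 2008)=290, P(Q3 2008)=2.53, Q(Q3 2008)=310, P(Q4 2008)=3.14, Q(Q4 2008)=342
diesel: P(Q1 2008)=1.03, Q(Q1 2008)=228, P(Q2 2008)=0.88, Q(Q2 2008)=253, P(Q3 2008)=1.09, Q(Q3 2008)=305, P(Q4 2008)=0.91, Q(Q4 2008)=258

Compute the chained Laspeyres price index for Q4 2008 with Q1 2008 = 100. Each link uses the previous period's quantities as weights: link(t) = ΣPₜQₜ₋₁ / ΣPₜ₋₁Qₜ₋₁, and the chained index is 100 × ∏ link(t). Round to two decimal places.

Link Q1 2008→Q2 2008:
ΣP(Q2 2008)Q(Q1 2008) = 1.96×213 + 2.73×235 + 0.88×228 = 417.48 + 641.55 + 200.64 = 1259.67
ΣP(Q1 2008)Q(Q1 2008) = 1.86×213 + 2.63×235 + 1.03×228 = 396.18 + 618.05 + 234.84 = 1249.07
link = 1259.67/1249.07 = 1.008486
Link Q2 2008→Q3 2008:
ΣP(Q3 2008)Q(Q2 2008) = 1.88×182 + 2.53×290 + 1.09×253 = 342.16 + 733.7 + 275.77 = 1351.63
ΣP(Q2 2008)Q(Q2 2008) = 1.96×182 + 2.73×290 + 0.88×253 = 356.72 + 791.7 + 222.64 = 1371.06
link = 1351.63/1371.06 = 0.985828
Link Q3 2008→Q4 2008:
ΣP(Q4 2008)Q(Q3 2008) = 1.78×202 + 3.14×310 + 0.91×305 = 359.56 + 973.4 + 277.55 = 1610.51
ΣP(Q3 2008)Q(Q3 2008) = 1.88×202 + 2.53×310 + 1.09×305 = 379.76 + 784.3 + 332.45 = 1496.51
link = 1610.51/1496.51 = 1.076177
Chained index = 100 × 1.008486 × 0.985828 × 1.076177 = 106.9930

106.99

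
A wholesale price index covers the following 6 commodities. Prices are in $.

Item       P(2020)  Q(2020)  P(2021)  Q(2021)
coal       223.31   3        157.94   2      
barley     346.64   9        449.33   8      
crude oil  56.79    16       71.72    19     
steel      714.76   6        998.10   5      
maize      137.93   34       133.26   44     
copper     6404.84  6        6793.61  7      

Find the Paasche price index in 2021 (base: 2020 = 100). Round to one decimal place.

Paasche price index uses current-period quantities as weights.
ΣP(2021)·Q(2021) = 157.94×2 + 449.33×8 + 71.72×19 + 998.10×5 + 133.26×44 + 6793.61×7 = 315.88 + 3594.64 + 1362.68 + 4990.5 + 5863.44 + 47555.27 = 63682.41
ΣP(2020)·Q(2021) = 223.31×2 + 346.64×8 + 56.79×19 + 714.76×5 + 137.93×44 + 6404.84×7 = 446.62 + 2773.12 + 1079.01 + 3573.8 + 6068.92 + 44833.88 = 58775.35
Index = 63682.41 / 58775.35 × 100 = 108.3488

108.3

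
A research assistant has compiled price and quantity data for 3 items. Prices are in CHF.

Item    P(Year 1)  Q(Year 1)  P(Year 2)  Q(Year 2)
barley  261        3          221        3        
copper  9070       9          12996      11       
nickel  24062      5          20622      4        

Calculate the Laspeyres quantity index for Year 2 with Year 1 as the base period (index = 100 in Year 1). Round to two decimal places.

Laspeyres quantity index uses base-period prices as weights.
ΣP(Year 1)·Q(Year 2) = 261×3 + 9070×11 + 24062×4 = 783 + 99770 + 96248 = 196801
ΣP(Year 1)·Q(Year 1) = 261×3 + 9070×9 + 24062×5 = 783 + 81630 + 120310 = 202723
Index = 196801 / 202723 × 100 = 97.0788

97.08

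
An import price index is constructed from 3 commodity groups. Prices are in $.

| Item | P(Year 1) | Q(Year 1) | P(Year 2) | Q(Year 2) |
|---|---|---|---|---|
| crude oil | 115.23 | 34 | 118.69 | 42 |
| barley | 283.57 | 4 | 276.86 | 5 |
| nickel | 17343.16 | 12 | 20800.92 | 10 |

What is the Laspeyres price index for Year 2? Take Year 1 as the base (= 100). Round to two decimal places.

Laspeyres price index uses base-period quantities as weights.
ΣP(Year 2)·Q(Year 1) = 118.69×34 + 276.86×4 + 20800.92×12 = 4035.46 + 1107.44 + 249611.04 = 254753.94
ΣP(Year 1)·Q(Year 1) = 115.23×34 + 283.57×4 + 17343.16×12 = 3917.82 + 1134.28 + 208117.92 = 213170.02
Index = 254753.94 / 213170.02 × 100 = 119.5074

119.51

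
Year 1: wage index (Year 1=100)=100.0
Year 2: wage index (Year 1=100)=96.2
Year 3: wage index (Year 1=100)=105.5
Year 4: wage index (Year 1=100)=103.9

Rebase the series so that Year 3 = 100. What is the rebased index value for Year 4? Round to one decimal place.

98.5

Rebased(Year 4) = 103.9 / 105.5 × 100 = 98.4834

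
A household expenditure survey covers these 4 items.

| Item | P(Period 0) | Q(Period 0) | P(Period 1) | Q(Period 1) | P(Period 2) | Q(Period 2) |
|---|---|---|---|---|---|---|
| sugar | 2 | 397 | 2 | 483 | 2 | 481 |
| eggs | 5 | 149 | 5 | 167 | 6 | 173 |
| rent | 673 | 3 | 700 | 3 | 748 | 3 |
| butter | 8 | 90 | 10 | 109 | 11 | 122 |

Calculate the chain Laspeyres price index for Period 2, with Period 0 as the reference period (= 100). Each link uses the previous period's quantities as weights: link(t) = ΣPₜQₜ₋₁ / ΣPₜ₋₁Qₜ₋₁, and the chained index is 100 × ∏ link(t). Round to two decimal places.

115.03

Link Period 0→Period 1:
ΣP(Period 1)Q(Period 0) = 2×397 + 5×149 + 700×3 + 10×90 = 794 + 745 + 2100 + 900 = 4539
ΣP(Period 0)Q(Period 0) = 2×397 + 5×149 + 673×3 + 8×90 = 794 + 745 + 2019 + 720 = 4278
link = 4539/4278 = 1.061010
Link Period 1→Period 2:
ΣP(Period 2)Q(Period 1) = 2×483 + 6×167 + 748×3 + 11×109 = 966 + 1002 + 2244 + 1199 = 5411
ΣP(Period 1)Q(Period 1) = 2×483 + 5×167 + 700×3 + 10×109 = 966 + 835 + 2100 + 1090 = 4991
link = 5411/4991 = 1.084151
Chained index = 100 × 1.061010 × 1.084151 = 115.0295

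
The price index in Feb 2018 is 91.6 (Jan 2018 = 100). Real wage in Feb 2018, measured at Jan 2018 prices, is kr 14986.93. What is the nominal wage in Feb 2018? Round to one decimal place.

13728.0

Nominal = Real × (Index/100) = 14986.93 × (91.6/100)
        = 14986.93 × 0.916 = 13728.0279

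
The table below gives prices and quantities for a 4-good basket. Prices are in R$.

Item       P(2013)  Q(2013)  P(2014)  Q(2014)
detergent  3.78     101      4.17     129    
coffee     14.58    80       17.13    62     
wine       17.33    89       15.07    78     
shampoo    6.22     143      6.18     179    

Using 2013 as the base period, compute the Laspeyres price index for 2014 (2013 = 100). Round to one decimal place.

100.9

Laspeyres price index uses base-period quantities as weights.
ΣP(2014)·Q(2013) = 4.17×101 + 17.13×80 + 15.07×89 + 6.18×143 = 421.17 + 1370.4 + 1341.23 + 883.74 = 4016.54
ΣP(2013)·Q(2013) = 3.78×101 + 14.58×80 + 17.33×89 + 6.22×143 = 381.78 + 1166.4 + 1542.37 + 889.46 = 3980.01
Index = 4016.54 / 3980.01 × 100 = 100.9178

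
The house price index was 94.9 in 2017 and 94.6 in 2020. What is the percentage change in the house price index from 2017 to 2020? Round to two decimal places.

Change = (94.6 − 94.9) / 94.9 × 100
       = -0.3 / 94.9 × 100 = -0.3161%

-0.32%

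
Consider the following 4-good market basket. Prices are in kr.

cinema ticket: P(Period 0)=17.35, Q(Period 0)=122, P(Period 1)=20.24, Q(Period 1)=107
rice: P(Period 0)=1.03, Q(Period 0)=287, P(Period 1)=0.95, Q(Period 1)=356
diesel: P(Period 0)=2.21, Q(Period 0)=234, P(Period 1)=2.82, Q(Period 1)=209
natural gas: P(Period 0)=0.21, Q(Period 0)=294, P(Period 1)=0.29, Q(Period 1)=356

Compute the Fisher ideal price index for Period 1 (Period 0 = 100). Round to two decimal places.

116.20

Laspeyres component (base-period weights):
ΣP(Period 1)Q(Period 0) = 20.24×122 + 0.95×287 + 2.82×234 + 0.29×294 = 2469.28 + 272.65 + 659.88 + 85.26 = 3487.07
ΣP(Period 0)Q(Period 0) = 17.35×122 + 1.03×287 + 2.21×234 + 0.21×294 = 2116.7 + 295.61 + 517.14 + 61.74 = 2991.19
L = 3487.07 / 2991.19 × 100 = 116.5780
Paasche component (current-period weights):
ΣP(Period 1)Q(Period 1) = 20.24×107 + 0.95×356 + 2.82×209 + 0.29×356 = 2165.68 + 338.2 + 589.38 + 103.24 = 3196.5
ΣP(Period 0)Q(Period 1) = 17.35×107 + 1.03×356 + 2.21×209 + 0.21×356 = 1856.45 + 366.68 + 461.89 + 74.76 = 2759.78
P = 3196.5 / 2759.78 × 100 = 115.8244
Fisher = √(L × P) = √(116.5780 × 115.8244) = 116.2006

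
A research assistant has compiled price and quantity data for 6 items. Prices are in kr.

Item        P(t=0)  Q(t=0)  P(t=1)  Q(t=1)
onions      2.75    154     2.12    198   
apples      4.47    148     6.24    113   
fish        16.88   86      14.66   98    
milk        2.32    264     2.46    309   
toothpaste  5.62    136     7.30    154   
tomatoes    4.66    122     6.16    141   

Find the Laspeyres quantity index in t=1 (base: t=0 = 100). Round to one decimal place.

Laspeyres quantity index uses base-period prices as weights.
ΣP(t=0)·Q(t=1) = 2.75×198 + 4.47×113 + 16.88×98 + 2.32×309 + 5.62×154 + 4.66×141 = 544.5 + 505.11 + 1654.24 + 716.88 + 865.48 + 657.06 = 4943.27
ΣP(t=0)·Q(t=0) = 2.75×154 + 4.47×148 + 16.88×86 + 2.32×264 + 5.62×136 + 4.66×122 = 423.5 + 661.56 + 1451.68 + 612.48 + 764.32 + 568.52 = 4482.06
Index = 4943.27 / 4482.06 × 100 = 110.2901

110.3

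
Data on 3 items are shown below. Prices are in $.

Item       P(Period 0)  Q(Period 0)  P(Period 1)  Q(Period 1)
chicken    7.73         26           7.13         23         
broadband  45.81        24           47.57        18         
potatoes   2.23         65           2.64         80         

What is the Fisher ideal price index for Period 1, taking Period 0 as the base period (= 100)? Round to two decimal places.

103.99

Laspeyres component (base-period weights):
ΣP(Period 1)Q(Period 0) = 7.13×26 + 47.57×24 + 2.64×65 = 185.38 + 1141.68 + 171.6 = 1498.66
ΣP(Period 0)Q(Period 0) = 7.73×26 + 45.81×24 + 2.23×65 = 200.98 + 1099.44 + 144.95 = 1445.37
L = 1498.66 / 1445.37 × 100 = 103.6869
Paasche component (current-period weights):
ΣP(Period 1)Q(Period 1) = 7.13×23 + 47.57×18 + 2.64×80 = 163.99 + 856.26 + 211.2 = 1231.45
ΣP(Period 0)Q(Period 1) = 7.73×23 + 45.81×18 + 2.23×80 = 177.79 + 824.58 + 178.4 = 1180.77
P = 1231.45 / 1180.77 × 100 = 104.2921
Fisher = √(L × P) = √(103.6869 × 104.2921) = 103.9891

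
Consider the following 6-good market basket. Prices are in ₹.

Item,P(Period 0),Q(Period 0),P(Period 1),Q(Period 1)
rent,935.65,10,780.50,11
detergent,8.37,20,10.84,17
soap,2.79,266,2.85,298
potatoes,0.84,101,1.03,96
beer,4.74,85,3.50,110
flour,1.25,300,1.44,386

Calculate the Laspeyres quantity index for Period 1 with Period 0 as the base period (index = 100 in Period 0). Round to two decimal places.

Laspeyres quantity index uses base-period prices as weights.
ΣP(Period 0)·Q(Period 1) = 935.65×11 + 8.37×17 + 2.79×298 + 0.84×96 + 4.74×110 + 1.25×386 = 10292.15 + 142.29 + 831.42 + 80.64 + 521.4 + 482.5 = 12350.4
ΣP(Period 0)·Q(Period 0) = 935.65×10 + 8.37×20 + 2.79×266 + 0.84×101 + 4.74×85 + 1.25×300 = 9356.5 + 167.4 + 742.14 + 84.84 + 402.9 + 375 = 11128.78
Index = 12350.4 / 11128.78 × 100 = 110.9771

110.98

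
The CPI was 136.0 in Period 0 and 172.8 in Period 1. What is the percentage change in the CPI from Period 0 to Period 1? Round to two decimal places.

Change = (172.8 − 136.0) / 136.0 × 100
       = 36.8 / 136.0 × 100 = 27.0588%

27.06%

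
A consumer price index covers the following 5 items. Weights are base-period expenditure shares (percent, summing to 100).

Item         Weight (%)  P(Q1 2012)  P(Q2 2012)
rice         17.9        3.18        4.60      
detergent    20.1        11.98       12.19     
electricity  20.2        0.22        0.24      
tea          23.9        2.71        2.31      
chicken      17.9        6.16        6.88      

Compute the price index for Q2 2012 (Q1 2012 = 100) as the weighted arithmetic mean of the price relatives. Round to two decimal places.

108.75

rice: 17.9 × (4.60/3.18) = 17.9 × 1.446541 = 25.8931
detergent: 20.1 × (12.19/11.98) = 20.1 × 1.017529 = 20.4523
electricity: 20.2 × (0.24/0.22) = 20.2 × 1.090909 = 22.0364
tea: 23.9 × (2.31/2.71) = 23.9 × 0.852399 = 20.3723
chicken: 17.9 × (6.88/6.16) = 17.9 × 1.116883 = 19.9922
Index = Σ wᵢ·(p₁ᵢ/p₀ᵢ) = 25.8931 + 20.4523 + 22.0364 + 20.3723 + 19.9922 = 108.7463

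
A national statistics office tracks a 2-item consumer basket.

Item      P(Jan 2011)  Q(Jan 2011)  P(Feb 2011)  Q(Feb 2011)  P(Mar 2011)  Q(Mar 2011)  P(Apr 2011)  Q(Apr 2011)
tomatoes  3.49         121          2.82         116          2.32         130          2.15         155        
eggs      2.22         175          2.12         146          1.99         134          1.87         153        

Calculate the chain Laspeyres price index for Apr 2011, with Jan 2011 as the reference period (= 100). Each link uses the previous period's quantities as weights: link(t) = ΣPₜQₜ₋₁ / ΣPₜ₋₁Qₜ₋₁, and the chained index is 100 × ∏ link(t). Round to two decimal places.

Link Jan 2011→Feb 2011:
ΣP(Feb 2011)Q(Jan 2011) = 2.82×121 + 2.12×175 = 341.22 + 371 = 712.22
ΣP(Jan 2011)Q(Jan 2011) = 3.49×121 + 2.22×175 = 422.29 + 388.5 = 810.79
link = 712.22/810.79 = 0.878427
Link Feb 2011→Mar 2011:
ΣP(Mar 2011)Q(Feb 2011) = 2.32×116 + 1.99×146 = 269.12 + 290.54 = 559.66
ΣP(Feb 2011)Q(Feb 2011) = 2.82×116 + 2.12×146 = 327.12 + 309.52 = 636.64
link = 559.66/636.64 = 0.879084
Link Mar 2011→Apr 2011:
ΣP(Apr 2011)Q(Mar 2011) = 2.15×130 + 1.87×134 = 279.5 + 250.58 = 530.08
ΣP(Mar 2011)Q(Mar 2011) = 2.32×130 + 1.99×134 = 301.6 + 266.66 = 568.26
link = 530.08/568.26 = 0.932812
Chained index = 100 × 0.878427 × 0.879084 × 0.932812 = 72.0328

72.03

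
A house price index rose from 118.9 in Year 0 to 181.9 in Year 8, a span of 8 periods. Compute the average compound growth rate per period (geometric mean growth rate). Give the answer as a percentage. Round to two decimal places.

Growth factor = (181.9/118.9)^(1/8) = (1.529857)^(1/8) = 1.054584
Growth rate = 1.054584 − 1 = 0.054584 = 5.4584%

5.46%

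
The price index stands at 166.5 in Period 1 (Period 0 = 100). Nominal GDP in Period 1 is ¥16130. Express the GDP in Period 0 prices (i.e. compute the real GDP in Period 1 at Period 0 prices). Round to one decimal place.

Real = Nominal ÷ (Index/100) = 16130 ÷ (166.5/100)
     = 16130 ÷ 1.665 = 9687.6877

9687.7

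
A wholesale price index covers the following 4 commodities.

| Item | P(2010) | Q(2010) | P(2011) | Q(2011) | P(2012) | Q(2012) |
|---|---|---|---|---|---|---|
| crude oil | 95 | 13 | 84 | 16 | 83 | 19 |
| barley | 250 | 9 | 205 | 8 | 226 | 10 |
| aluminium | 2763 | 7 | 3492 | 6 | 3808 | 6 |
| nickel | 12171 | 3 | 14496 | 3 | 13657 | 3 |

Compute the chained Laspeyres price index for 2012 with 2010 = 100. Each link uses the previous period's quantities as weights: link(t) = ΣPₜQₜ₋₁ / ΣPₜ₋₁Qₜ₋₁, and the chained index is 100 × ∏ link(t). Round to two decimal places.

Link 2010→2011:
ΣP(2011)Q(2010) = 84×13 + 205×9 + 3492×7 + 14496×3 = 1092 + 1845 + 24444 + 43488 = 70869
ΣP(2010)Q(2010) = 95×13 + 250×9 + 2763×7 + 12171×3 = 1235 + 2250 + 19341 + 36513 = 59339
link = 70869/59339 = 1.194307
Link 2011→2012:
ΣP(2012)Q(2011) = 83×16 + 226×8 + 3808×6 + 13657×3 = 1328 + 1808 + 22848 + 40971 = 66955
ΣP(2011)Q(2011) = 84×16 + 205×8 + 3492×6 + 14496×3 = 1344 + 1640 + 20952 + 43488 = 67424
link = 66955/67424 = 0.993044
Chained index = 100 × 1.194307 × 0.993044 = 118.6000

118.60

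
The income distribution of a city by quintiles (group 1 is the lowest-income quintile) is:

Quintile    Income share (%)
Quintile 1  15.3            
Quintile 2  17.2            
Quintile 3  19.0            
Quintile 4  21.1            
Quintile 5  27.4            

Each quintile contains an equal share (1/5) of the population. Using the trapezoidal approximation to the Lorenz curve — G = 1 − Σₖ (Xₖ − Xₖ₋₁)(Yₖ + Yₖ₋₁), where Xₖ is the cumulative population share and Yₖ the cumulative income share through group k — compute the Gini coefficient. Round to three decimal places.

0.112

Cumulative income shares Yₖ: 0.1530, 0.3250, 0.5150, 0.7260, 1.0000
Σ (Xₖ−Xₖ₋₁)(Yₖ+Yₖ₋₁) = (1/5)(0.1530+0.0000) + (1/5)(0.3250+0.1530) + (1/5)(0.5150+0.3250) + (1/5)(0.7260+0.5150) + (1/5)(1.0000+0.7260)
  = 0.0306 + 0.0956 + 0.1680 + 0.2482 + 0.3452 = 0.8876
G = 1 − 0.8876 = 0.1124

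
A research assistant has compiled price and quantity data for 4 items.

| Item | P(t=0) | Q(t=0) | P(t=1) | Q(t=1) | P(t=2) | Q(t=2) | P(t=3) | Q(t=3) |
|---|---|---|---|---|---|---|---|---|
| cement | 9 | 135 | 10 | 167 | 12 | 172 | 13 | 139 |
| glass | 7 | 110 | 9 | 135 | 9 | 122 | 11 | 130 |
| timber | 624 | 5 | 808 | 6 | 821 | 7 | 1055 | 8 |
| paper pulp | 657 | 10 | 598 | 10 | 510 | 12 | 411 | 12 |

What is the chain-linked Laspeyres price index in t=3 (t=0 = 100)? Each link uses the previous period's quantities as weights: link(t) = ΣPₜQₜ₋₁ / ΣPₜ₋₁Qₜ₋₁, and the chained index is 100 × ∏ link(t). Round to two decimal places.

108.15

Link t=0→t=1:
ΣP(t=1)Q(t=0) = 10×135 + 9×110 + 808×5 + 598×10 = 1350 + 990 + 4040 + 5980 = 12360
ΣP(t=0)Q(t=0) = 9×135 + 7×110 + 624×5 + 657×10 = 1215 + 770 + 3120 + 6570 = 11675
link = 12360/11675 = 1.058672
Link t=1→t=2:
ΣP(t=2)Q(t=1) = 12×167 + 9×135 + 821×6 + 510×10 = 2004 + 1215 + 4926 + 5100 = 13245
ΣP(t=1)Q(t=1) = 10×167 + 9×135 + 808×6 + 598×10 = 1670 + 1215 + 4848 + 5980 = 13713
link = 13245/13713 = 0.965872
Link t=2→t=3:
ΣP(t=3)Q(t=2) = 13×172 + 11×122 + 1055×7 + 411×12 = 2236 + 1342 + 7385 + 4932 = 15895
ΣP(t=2)Q(t=2) = 12×172 + 9×122 + 821×7 + 510×12 = 2064 + 1098 + 5747 + 6120 = 15029
link = 15895/15029 = 1.057622
Chained index = 100 × 1.058672 × 0.965872 × 1.057622 = 108.1463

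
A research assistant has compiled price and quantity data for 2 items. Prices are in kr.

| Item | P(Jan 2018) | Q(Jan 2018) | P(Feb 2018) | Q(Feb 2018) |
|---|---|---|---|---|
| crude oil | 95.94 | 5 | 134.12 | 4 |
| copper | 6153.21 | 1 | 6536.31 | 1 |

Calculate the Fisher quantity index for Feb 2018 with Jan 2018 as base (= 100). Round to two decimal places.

98.35

Laspeyres component (base-period weights):
ΣP(Jan 2018)Q(Feb 2018) = 95.94×4 + 6153.21×1 = 383.76 + 6153.21 = 6536.97
ΣP(Jan 2018)Q(Jan 2018) = 95.94×5 + 6153.21×1 = 479.7 + 6153.21 = 6632.91
L = 6536.97 / 6632.91 × 100 = 98.5536
Paasche component (current-period weights):
ΣP(Feb 2018)Q(Feb 2018) = 134.12×4 + 6536.31×1 = 536.48 + 6536.31 = 7072.79
ΣP(Feb 2018)Q(Jan 2018) = 134.12×5 + 6536.31×1 = 670.6 + 6536.31 = 7206.91
P = 7072.79 / 7206.91 × 100 = 98.1390
Fisher = √(L × P) = √(98.5536 × 98.1390) = 98.3461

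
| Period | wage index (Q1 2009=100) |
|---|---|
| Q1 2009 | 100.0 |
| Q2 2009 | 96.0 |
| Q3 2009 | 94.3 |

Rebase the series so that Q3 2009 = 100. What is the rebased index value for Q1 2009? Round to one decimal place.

106.0

Rebased(Q1 2009) = 100.0 / 94.3 × 100 = 106.0445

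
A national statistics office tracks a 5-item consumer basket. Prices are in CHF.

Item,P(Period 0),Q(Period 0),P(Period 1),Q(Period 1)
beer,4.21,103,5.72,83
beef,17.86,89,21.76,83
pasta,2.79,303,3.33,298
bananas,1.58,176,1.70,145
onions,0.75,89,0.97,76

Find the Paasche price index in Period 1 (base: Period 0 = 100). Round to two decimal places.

Paasche price index uses current-period quantities as weights.
ΣP(Period 1)·Q(Period 1) = 5.72×83 + 21.76×83 + 3.33×298 + 1.70×145 + 0.97×76 = 474.76 + 1806.08 + 992.34 + 246.5 + 73.72 = 3593.4
ΣP(Period 0)·Q(Period 1) = 4.21×83 + 17.86×83 + 2.79×298 + 1.58×145 + 0.75×76 = 349.43 + 1482.38 + 831.42 + 229.1 + 57 = 2949.33
Index = 3593.4 / 2949.33 × 100 = 121.8378

121.84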